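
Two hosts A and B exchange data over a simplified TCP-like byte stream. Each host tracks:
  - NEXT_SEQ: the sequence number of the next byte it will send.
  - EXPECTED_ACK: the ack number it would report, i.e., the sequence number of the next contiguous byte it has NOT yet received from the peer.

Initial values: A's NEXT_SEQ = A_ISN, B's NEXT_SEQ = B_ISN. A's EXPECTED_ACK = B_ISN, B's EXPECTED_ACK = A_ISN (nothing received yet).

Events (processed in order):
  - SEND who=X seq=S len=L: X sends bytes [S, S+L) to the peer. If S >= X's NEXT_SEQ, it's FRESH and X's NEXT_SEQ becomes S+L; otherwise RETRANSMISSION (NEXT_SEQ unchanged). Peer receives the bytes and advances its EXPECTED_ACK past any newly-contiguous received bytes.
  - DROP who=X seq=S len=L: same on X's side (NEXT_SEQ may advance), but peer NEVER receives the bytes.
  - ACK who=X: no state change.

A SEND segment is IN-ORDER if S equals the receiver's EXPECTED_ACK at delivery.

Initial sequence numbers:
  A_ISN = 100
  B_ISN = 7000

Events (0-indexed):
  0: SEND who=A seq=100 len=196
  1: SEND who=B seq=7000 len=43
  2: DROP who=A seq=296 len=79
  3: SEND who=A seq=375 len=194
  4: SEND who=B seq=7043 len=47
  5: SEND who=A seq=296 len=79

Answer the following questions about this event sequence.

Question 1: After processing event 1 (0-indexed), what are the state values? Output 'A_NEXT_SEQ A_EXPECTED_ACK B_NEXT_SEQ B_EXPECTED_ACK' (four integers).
After event 0: A_seq=296 A_ack=7000 B_seq=7000 B_ack=296
After event 1: A_seq=296 A_ack=7043 B_seq=7043 B_ack=296

296 7043 7043 296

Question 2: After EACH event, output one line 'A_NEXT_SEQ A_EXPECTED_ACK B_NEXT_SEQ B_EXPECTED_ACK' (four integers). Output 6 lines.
296 7000 7000 296
296 7043 7043 296
375 7043 7043 296
569 7043 7043 296
569 7090 7090 296
569 7090 7090 569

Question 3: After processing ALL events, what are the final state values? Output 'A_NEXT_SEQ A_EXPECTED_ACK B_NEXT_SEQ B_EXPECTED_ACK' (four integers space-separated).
After event 0: A_seq=296 A_ack=7000 B_seq=7000 B_ack=296
After event 1: A_seq=296 A_ack=7043 B_seq=7043 B_ack=296
After event 2: A_seq=375 A_ack=7043 B_seq=7043 B_ack=296
After event 3: A_seq=569 A_ack=7043 B_seq=7043 B_ack=296
After event 4: A_seq=569 A_ack=7090 B_seq=7090 B_ack=296
After event 5: A_seq=569 A_ack=7090 B_seq=7090 B_ack=569

Answer: 569 7090 7090 569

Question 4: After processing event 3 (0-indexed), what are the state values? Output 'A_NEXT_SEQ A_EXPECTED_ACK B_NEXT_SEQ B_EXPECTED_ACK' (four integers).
After event 0: A_seq=296 A_ack=7000 B_seq=7000 B_ack=296
After event 1: A_seq=296 A_ack=7043 B_seq=7043 B_ack=296
After event 2: A_seq=375 A_ack=7043 B_seq=7043 B_ack=296
After event 3: A_seq=569 A_ack=7043 B_seq=7043 B_ack=296

569 7043 7043 296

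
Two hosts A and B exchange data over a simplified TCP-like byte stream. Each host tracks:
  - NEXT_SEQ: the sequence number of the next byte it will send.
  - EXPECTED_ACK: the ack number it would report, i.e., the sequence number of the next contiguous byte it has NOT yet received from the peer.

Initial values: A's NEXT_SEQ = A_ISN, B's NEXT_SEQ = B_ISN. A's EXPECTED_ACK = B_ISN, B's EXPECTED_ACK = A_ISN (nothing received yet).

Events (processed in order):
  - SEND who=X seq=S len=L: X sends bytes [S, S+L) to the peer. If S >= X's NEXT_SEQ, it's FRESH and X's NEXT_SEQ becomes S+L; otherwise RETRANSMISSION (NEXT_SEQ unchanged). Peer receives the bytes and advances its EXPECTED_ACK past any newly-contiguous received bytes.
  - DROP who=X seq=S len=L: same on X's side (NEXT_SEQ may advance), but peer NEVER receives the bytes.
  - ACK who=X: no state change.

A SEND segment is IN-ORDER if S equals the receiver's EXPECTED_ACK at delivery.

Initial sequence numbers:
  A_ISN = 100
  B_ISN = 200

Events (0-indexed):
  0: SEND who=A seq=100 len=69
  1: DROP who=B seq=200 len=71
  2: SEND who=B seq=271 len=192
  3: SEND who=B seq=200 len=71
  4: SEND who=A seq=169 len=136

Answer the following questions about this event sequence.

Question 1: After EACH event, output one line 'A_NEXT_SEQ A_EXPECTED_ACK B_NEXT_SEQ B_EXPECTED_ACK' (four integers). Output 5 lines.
169 200 200 169
169 200 271 169
169 200 463 169
169 463 463 169
305 463 463 305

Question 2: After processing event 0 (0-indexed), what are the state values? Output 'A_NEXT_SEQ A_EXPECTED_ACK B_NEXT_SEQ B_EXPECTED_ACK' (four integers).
After event 0: A_seq=169 A_ack=200 B_seq=200 B_ack=169

169 200 200 169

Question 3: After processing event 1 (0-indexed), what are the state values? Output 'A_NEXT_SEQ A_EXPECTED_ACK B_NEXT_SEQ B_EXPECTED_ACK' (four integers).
After event 0: A_seq=169 A_ack=200 B_seq=200 B_ack=169
After event 1: A_seq=169 A_ack=200 B_seq=271 B_ack=169

169 200 271 169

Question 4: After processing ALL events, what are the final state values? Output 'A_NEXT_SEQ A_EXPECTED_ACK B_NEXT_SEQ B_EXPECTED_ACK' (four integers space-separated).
Answer: 305 463 463 305

Derivation:
After event 0: A_seq=169 A_ack=200 B_seq=200 B_ack=169
After event 1: A_seq=169 A_ack=200 B_seq=271 B_ack=169
After event 2: A_seq=169 A_ack=200 B_seq=463 B_ack=169
After event 3: A_seq=169 A_ack=463 B_seq=463 B_ack=169
After event 4: A_seq=305 A_ack=463 B_seq=463 B_ack=305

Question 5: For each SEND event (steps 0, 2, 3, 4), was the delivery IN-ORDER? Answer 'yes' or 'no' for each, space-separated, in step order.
Answer: yes no yes yes

Derivation:
Step 0: SEND seq=100 -> in-order
Step 2: SEND seq=271 -> out-of-order
Step 3: SEND seq=200 -> in-order
Step 4: SEND seq=169 -> in-order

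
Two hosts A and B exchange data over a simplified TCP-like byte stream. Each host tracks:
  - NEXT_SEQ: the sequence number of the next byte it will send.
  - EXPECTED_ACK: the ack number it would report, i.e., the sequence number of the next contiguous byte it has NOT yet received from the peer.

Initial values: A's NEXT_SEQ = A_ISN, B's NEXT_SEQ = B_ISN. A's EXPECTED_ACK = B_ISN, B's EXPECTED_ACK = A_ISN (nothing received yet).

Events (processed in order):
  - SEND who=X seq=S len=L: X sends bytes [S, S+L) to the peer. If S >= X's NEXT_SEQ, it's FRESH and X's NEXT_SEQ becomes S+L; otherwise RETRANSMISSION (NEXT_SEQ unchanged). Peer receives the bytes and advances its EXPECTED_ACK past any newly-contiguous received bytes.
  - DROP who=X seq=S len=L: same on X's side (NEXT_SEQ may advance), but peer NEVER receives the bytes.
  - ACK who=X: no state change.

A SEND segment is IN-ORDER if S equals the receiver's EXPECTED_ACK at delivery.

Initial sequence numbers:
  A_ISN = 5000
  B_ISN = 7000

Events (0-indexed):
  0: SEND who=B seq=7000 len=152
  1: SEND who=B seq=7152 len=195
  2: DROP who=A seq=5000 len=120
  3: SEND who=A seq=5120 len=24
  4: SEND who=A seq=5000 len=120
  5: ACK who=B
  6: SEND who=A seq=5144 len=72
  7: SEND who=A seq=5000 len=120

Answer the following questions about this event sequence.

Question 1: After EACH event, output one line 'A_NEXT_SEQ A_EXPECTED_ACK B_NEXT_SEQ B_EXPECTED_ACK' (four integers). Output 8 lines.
5000 7152 7152 5000
5000 7347 7347 5000
5120 7347 7347 5000
5144 7347 7347 5000
5144 7347 7347 5144
5144 7347 7347 5144
5216 7347 7347 5216
5216 7347 7347 5216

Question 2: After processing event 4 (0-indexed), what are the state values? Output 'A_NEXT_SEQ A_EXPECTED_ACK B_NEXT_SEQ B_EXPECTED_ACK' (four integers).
After event 0: A_seq=5000 A_ack=7152 B_seq=7152 B_ack=5000
After event 1: A_seq=5000 A_ack=7347 B_seq=7347 B_ack=5000
After event 2: A_seq=5120 A_ack=7347 B_seq=7347 B_ack=5000
After event 3: A_seq=5144 A_ack=7347 B_seq=7347 B_ack=5000
After event 4: A_seq=5144 A_ack=7347 B_seq=7347 B_ack=5144

5144 7347 7347 5144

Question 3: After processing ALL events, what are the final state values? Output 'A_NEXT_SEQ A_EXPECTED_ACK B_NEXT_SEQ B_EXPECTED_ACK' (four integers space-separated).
Answer: 5216 7347 7347 5216

Derivation:
After event 0: A_seq=5000 A_ack=7152 B_seq=7152 B_ack=5000
After event 1: A_seq=5000 A_ack=7347 B_seq=7347 B_ack=5000
After event 2: A_seq=5120 A_ack=7347 B_seq=7347 B_ack=5000
After event 3: A_seq=5144 A_ack=7347 B_seq=7347 B_ack=5000
After event 4: A_seq=5144 A_ack=7347 B_seq=7347 B_ack=5144
After event 5: A_seq=5144 A_ack=7347 B_seq=7347 B_ack=5144
After event 6: A_seq=5216 A_ack=7347 B_seq=7347 B_ack=5216
After event 7: A_seq=5216 A_ack=7347 B_seq=7347 B_ack=5216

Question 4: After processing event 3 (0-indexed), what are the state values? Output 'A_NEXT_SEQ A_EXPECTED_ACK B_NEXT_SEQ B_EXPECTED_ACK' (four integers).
After event 0: A_seq=5000 A_ack=7152 B_seq=7152 B_ack=5000
After event 1: A_seq=5000 A_ack=7347 B_seq=7347 B_ack=5000
After event 2: A_seq=5120 A_ack=7347 B_seq=7347 B_ack=5000
After event 3: A_seq=5144 A_ack=7347 B_seq=7347 B_ack=5000

5144 7347 7347 5000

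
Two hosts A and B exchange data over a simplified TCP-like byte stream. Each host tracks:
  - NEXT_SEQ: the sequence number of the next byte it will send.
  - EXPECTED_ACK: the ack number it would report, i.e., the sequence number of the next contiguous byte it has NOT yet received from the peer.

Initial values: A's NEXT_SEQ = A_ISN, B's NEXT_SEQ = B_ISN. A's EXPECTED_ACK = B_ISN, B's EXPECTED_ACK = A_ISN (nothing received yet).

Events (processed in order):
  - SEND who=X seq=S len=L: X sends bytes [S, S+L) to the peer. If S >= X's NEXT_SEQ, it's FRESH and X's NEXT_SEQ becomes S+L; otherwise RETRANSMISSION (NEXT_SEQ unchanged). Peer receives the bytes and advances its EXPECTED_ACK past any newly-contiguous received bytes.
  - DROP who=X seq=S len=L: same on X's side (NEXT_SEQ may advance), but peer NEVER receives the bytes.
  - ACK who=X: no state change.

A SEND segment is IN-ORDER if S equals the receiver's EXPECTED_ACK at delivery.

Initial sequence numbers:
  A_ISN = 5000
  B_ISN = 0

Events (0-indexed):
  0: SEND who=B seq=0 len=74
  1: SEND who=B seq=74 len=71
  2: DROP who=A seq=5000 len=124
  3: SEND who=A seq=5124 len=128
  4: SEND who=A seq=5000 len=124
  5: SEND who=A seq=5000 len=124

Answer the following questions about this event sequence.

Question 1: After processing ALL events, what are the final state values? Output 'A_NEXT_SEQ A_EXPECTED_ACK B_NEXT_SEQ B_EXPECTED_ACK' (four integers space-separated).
Answer: 5252 145 145 5252

Derivation:
After event 0: A_seq=5000 A_ack=74 B_seq=74 B_ack=5000
After event 1: A_seq=5000 A_ack=145 B_seq=145 B_ack=5000
After event 2: A_seq=5124 A_ack=145 B_seq=145 B_ack=5000
After event 3: A_seq=5252 A_ack=145 B_seq=145 B_ack=5000
After event 4: A_seq=5252 A_ack=145 B_seq=145 B_ack=5252
After event 5: A_seq=5252 A_ack=145 B_seq=145 B_ack=5252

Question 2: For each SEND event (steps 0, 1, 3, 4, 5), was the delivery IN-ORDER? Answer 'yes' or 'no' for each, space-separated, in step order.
Step 0: SEND seq=0 -> in-order
Step 1: SEND seq=74 -> in-order
Step 3: SEND seq=5124 -> out-of-order
Step 4: SEND seq=5000 -> in-order
Step 5: SEND seq=5000 -> out-of-order

Answer: yes yes no yes no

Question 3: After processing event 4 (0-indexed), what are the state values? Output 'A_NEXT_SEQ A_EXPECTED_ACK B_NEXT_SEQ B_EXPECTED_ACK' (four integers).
After event 0: A_seq=5000 A_ack=74 B_seq=74 B_ack=5000
After event 1: A_seq=5000 A_ack=145 B_seq=145 B_ack=5000
After event 2: A_seq=5124 A_ack=145 B_seq=145 B_ack=5000
After event 3: A_seq=5252 A_ack=145 B_seq=145 B_ack=5000
After event 4: A_seq=5252 A_ack=145 B_seq=145 B_ack=5252

5252 145 145 5252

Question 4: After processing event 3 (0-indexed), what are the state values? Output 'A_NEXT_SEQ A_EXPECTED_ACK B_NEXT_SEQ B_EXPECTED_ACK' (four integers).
After event 0: A_seq=5000 A_ack=74 B_seq=74 B_ack=5000
After event 1: A_seq=5000 A_ack=145 B_seq=145 B_ack=5000
After event 2: A_seq=5124 A_ack=145 B_seq=145 B_ack=5000
After event 3: A_seq=5252 A_ack=145 B_seq=145 B_ack=5000

5252 145 145 5000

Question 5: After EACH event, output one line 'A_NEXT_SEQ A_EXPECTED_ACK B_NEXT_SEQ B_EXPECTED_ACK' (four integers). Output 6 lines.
5000 74 74 5000
5000 145 145 5000
5124 145 145 5000
5252 145 145 5000
5252 145 145 5252
5252 145 145 5252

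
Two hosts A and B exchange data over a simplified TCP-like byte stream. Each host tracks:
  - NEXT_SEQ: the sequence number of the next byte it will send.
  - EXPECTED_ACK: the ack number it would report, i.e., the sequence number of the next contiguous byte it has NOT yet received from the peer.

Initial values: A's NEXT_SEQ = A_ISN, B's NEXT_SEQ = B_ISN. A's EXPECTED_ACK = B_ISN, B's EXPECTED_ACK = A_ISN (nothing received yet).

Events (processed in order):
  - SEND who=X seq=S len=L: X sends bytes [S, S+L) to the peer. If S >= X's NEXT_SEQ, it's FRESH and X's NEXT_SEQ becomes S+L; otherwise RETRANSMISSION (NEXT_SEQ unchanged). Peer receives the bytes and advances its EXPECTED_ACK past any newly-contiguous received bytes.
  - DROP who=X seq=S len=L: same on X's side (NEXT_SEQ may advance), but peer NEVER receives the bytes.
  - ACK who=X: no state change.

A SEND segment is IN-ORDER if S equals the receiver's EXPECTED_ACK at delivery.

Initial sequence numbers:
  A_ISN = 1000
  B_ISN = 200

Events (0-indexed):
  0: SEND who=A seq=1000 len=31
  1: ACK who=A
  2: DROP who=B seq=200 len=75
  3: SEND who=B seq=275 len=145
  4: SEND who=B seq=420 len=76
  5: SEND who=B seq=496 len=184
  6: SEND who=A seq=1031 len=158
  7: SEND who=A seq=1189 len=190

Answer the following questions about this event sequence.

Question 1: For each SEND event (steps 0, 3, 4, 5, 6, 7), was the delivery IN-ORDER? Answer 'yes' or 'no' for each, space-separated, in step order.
Step 0: SEND seq=1000 -> in-order
Step 3: SEND seq=275 -> out-of-order
Step 4: SEND seq=420 -> out-of-order
Step 5: SEND seq=496 -> out-of-order
Step 6: SEND seq=1031 -> in-order
Step 7: SEND seq=1189 -> in-order

Answer: yes no no no yes yes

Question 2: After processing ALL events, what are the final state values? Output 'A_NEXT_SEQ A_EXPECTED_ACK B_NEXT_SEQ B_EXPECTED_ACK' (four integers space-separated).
Answer: 1379 200 680 1379

Derivation:
After event 0: A_seq=1031 A_ack=200 B_seq=200 B_ack=1031
After event 1: A_seq=1031 A_ack=200 B_seq=200 B_ack=1031
After event 2: A_seq=1031 A_ack=200 B_seq=275 B_ack=1031
After event 3: A_seq=1031 A_ack=200 B_seq=420 B_ack=1031
After event 4: A_seq=1031 A_ack=200 B_seq=496 B_ack=1031
After event 5: A_seq=1031 A_ack=200 B_seq=680 B_ack=1031
After event 6: A_seq=1189 A_ack=200 B_seq=680 B_ack=1189
After event 7: A_seq=1379 A_ack=200 B_seq=680 B_ack=1379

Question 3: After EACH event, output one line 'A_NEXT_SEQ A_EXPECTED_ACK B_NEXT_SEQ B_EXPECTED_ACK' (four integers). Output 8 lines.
1031 200 200 1031
1031 200 200 1031
1031 200 275 1031
1031 200 420 1031
1031 200 496 1031
1031 200 680 1031
1189 200 680 1189
1379 200 680 1379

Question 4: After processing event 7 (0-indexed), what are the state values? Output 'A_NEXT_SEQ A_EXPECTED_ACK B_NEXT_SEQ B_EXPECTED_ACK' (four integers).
After event 0: A_seq=1031 A_ack=200 B_seq=200 B_ack=1031
After event 1: A_seq=1031 A_ack=200 B_seq=200 B_ack=1031
After event 2: A_seq=1031 A_ack=200 B_seq=275 B_ack=1031
After event 3: A_seq=1031 A_ack=200 B_seq=420 B_ack=1031
After event 4: A_seq=1031 A_ack=200 B_seq=496 B_ack=1031
After event 5: A_seq=1031 A_ack=200 B_seq=680 B_ack=1031
After event 6: A_seq=1189 A_ack=200 B_seq=680 B_ack=1189
After event 7: A_seq=1379 A_ack=200 B_seq=680 B_ack=1379

1379 200 680 1379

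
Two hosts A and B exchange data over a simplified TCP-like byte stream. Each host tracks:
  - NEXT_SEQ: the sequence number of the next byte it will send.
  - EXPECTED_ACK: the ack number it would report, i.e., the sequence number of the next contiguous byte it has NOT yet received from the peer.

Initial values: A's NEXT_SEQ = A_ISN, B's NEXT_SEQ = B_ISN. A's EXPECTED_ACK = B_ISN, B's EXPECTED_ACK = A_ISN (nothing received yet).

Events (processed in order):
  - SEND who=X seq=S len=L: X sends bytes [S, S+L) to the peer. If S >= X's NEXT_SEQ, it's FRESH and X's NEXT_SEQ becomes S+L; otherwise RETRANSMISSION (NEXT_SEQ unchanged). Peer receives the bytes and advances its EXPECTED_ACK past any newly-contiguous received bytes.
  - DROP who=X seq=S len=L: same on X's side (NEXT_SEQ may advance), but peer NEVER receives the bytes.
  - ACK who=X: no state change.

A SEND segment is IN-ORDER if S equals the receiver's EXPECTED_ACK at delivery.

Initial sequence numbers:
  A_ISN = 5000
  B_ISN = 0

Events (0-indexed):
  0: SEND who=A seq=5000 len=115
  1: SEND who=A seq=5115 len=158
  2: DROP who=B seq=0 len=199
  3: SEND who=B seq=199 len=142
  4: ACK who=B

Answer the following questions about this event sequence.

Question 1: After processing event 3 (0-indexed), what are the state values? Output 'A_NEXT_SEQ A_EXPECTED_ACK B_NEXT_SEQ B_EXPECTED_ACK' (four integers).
After event 0: A_seq=5115 A_ack=0 B_seq=0 B_ack=5115
After event 1: A_seq=5273 A_ack=0 B_seq=0 B_ack=5273
After event 2: A_seq=5273 A_ack=0 B_seq=199 B_ack=5273
After event 3: A_seq=5273 A_ack=0 B_seq=341 B_ack=5273

5273 0 341 5273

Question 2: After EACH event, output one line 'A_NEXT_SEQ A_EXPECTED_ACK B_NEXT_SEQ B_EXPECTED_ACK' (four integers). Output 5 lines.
5115 0 0 5115
5273 0 0 5273
5273 0 199 5273
5273 0 341 5273
5273 0 341 5273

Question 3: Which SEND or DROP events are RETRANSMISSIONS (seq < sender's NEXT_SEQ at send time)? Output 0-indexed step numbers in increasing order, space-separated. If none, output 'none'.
Answer: none

Derivation:
Step 0: SEND seq=5000 -> fresh
Step 1: SEND seq=5115 -> fresh
Step 2: DROP seq=0 -> fresh
Step 3: SEND seq=199 -> fresh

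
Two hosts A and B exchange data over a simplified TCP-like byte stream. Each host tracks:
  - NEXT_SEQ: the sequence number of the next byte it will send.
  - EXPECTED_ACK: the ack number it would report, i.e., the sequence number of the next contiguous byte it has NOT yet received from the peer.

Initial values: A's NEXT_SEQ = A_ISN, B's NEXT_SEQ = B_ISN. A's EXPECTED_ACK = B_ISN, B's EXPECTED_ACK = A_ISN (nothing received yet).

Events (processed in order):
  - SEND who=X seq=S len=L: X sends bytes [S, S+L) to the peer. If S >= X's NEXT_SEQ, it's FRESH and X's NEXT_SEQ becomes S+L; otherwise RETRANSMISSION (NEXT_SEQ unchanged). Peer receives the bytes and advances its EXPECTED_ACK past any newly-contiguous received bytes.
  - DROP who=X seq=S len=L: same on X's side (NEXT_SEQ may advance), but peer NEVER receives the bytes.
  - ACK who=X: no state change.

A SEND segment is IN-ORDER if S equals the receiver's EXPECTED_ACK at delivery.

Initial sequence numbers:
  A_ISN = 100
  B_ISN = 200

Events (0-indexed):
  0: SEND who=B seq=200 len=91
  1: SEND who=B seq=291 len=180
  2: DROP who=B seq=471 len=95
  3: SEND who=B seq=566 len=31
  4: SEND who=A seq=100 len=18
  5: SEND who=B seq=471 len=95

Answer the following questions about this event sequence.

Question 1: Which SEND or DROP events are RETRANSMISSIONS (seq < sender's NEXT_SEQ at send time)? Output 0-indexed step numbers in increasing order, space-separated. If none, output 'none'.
Step 0: SEND seq=200 -> fresh
Step 1: SEND seq=291 -> fresh
Step 2: DROP seq=471 -> fresh
Step 3: SEND seq=566 -> fresh
Step 4: SEND seq=100 -> fresh
Step 5: SEND seq=471 -> retransmit

Answer: 5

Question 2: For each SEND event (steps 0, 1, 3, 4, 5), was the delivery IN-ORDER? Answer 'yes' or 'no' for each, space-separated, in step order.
Step 0: SEND seq=200 -> in-order
Step 1: SEND seq=291 -> in-order
Step 3: SEND seq=566 -> out-of-order
Step 4: SEND seq=100 -> in-order
Step 5: SEND seq=471 -> in-order

Answer: yes yes no yes yes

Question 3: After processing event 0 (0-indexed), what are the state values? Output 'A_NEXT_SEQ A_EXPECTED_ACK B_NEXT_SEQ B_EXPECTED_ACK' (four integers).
After event 0: A_seq=100 A_ack=291 B_seq=291 B_ack=100

100 291 291 100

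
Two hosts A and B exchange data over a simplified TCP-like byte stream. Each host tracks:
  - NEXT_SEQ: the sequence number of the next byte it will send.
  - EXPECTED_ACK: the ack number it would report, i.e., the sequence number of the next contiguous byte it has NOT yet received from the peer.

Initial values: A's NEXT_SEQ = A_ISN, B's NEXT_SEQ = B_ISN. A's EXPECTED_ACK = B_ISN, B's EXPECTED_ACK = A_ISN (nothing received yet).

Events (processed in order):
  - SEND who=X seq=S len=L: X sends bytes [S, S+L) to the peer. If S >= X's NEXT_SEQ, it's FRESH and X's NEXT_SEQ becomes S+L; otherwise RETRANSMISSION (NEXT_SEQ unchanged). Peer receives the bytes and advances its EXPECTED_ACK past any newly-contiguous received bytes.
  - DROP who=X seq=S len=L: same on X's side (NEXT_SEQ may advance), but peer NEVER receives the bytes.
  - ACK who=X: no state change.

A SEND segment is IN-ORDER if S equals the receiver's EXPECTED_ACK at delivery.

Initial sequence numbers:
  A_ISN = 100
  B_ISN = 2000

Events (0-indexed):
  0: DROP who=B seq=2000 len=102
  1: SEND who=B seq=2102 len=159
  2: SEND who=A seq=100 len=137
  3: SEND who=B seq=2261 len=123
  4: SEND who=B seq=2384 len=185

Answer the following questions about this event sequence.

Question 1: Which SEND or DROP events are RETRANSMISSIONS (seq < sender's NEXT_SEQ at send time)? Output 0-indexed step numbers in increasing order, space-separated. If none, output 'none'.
Answer: none

Derivation:
Step 0: DROP seq=2000 -> fresh
Step 1: SEND seq=2102 -> fresh
Step 2: SEND seq=100 -> fresh
Step 3: SEND seq=2261 -> fresh
Step 4: SEND seq=2384 -> fresh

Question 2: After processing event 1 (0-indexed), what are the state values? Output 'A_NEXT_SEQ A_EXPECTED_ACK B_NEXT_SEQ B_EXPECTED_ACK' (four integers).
After event 0: A_seq=100 A_ack=2000 B_seq=2102 B_ack=100
After event 1: A_seq=100 A_ack=2000 B_seq=2261 B_ack=100

100 2000 2261 100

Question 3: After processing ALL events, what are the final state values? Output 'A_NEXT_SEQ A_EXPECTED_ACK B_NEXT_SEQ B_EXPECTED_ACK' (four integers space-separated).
After event 0: A_seq=100 A_ack=2000 B_seq=2102 B_ack=100
After event 1: A_seq=100 A_ack=2000 B_seq=2261 B_ack=100
After event 2: A_seq=237 A_ack=2000 B_seq=2261 B_ack=237
After event 3: A_seq=237 A_ack=2000 B_seq=2384 B_ack=237
After event 4: A_seq=237 A_ack=2000 B_seq=2569 B_ack=237

Answer: 237 2000 2569 237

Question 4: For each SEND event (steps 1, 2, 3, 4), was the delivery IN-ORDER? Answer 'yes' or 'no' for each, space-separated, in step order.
Step 1: SEND seq=2102 -> out-of-order
Step 2: SEND seq=100 -> in-order
Step 3: SEND seq=2261 -> out-of-order
Step 4: SEND seq=2384 -> out-of-order

Answer: no yes no no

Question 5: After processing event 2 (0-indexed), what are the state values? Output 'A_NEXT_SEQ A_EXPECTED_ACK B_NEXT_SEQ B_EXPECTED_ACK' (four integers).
After event 0: A_seq=100 A_ack=2000 B_seq=2102 B_ack=100
After event 1: A_seq=100 A_ack=2000 B_seq=2261 B_ack=100
After event 2: A_seq=237 A_ack=2000 B_seq=2261 B_ack=237

237 2000 2261 237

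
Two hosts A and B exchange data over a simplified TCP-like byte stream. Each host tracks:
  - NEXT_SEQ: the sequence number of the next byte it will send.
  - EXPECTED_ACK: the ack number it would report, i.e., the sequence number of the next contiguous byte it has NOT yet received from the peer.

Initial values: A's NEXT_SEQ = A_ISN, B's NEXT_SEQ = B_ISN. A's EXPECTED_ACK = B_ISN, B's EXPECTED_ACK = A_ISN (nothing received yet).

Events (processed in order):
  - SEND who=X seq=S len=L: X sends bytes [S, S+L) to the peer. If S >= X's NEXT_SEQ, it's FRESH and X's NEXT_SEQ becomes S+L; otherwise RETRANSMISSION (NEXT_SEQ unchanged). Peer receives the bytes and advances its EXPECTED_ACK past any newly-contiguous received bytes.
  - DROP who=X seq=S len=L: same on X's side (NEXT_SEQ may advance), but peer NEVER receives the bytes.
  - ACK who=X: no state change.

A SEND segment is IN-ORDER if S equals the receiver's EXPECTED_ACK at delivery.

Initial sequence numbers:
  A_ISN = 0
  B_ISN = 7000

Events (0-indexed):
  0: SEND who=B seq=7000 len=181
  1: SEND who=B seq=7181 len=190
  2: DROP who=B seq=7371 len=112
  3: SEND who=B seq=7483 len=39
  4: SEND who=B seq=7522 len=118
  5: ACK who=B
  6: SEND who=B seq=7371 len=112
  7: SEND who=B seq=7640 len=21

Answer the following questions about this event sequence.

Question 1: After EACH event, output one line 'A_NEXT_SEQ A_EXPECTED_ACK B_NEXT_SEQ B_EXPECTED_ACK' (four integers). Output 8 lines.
0 7181 7181 0
0 7371 7371 0
0 7371 7483 0
0 7371 7522 0
0 7371 7640 0
0 7371 7640 0
0 7640 7640 0
0 7661 7661 0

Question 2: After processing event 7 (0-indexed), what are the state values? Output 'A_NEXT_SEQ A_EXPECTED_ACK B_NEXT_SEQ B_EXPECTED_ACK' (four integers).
After event 0: A_seq=0 A_ack=7181 B_seq=7181 B_ack=0
After event 1: A_seq=0 A_ack=7371 B_seq=7371 B_ack=0
After event 2: A_seq=0 A_ack=7371 B_seq=7483 B_ack=0
After event 3: A_seq=0 A_ack=7371 B_seq=7522 B_ack=0
After event 4: A_seq=0 A_ack=7371 B_seq=7640 B_ack=0
After event 5: A_seq=0 A_ack=7371 B_seq=7640 B_ack=0
After event 6: A_seq=0 A_ack=7640 B_seq=7640 B_ack=0
After event 7: A_seq=0 A_ack=7661 B_seq=7661 B_ack=0

0 7661 7661 0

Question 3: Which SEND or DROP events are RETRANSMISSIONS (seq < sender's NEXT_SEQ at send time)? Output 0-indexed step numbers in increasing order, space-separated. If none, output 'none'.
Answer: 6

Derivation:
Step 0: SEND seq=7000 -> fresh
Step 1: SEND seq=7181 -> fresh
Step 2: DROP seq=7371 -> fresh
Step 3: SEND seq=7483 -> fresh
Step 4: SEND seq=7522 -> fresh
Step 6: SEND seq=7371 -> retransmit
Step 7: SEND seq=7640 -> fresh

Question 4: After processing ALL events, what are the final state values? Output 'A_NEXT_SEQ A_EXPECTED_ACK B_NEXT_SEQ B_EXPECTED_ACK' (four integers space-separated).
After event 0: A_seq=0 A_ack=7181 B_seq=7181 B_ack=0
After event 1: A_seq=0 A_ack=7371 B_seq=7371 B_ack=0
After event 2: A_seq=0 A_ack=7371 B_seq=7483 B_ack=0
After event 3: A_seq=0 A_ack=7371 B_seq=7522 B_ack=0
After event 4: A_seq=0 A_ack=7371 B_seq=7640 B_ack=0
After event 5: A_seq=0 A_ack=7371 B_seq=7640 B_ack=0
After event 6: A_seq=0 A_ack=7640 B_seq=7640 B_ack=0
After event 7: A_seq=0 A_ack=7661 B_seq=7661 B_ack=0

Answer: 0 7661 7661 0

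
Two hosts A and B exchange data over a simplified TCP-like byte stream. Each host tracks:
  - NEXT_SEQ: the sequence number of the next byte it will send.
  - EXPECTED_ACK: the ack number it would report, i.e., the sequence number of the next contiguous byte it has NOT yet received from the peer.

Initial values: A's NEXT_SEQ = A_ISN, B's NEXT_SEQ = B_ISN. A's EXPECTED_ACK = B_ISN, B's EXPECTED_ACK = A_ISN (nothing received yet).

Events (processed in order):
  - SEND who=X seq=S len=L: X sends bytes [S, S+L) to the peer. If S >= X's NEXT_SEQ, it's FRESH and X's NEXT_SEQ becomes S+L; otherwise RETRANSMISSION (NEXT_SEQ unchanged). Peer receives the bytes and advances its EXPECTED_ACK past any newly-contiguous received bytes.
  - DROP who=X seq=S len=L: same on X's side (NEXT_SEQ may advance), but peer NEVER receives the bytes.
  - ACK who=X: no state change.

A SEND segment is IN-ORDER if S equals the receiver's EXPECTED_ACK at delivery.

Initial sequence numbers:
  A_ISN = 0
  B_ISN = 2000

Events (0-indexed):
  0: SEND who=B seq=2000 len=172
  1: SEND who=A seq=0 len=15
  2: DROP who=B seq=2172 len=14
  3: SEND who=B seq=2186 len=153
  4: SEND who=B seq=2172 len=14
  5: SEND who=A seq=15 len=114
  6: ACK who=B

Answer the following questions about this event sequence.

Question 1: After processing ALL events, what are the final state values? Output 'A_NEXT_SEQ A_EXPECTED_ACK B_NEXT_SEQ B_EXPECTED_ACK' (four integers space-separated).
After event 0: A_seq=0 A_ack=2172 B_seq=2172 B_ack=0
After event 1: A_seq=15 A_ack=2172 B_seq=2172 B_ack=15
After event 2: A_seq=15 A_ack=2172 B_seq=2186 B_ack=15
After event 3: A_seq=15 A_ack=2172 B_seq=2339 B_ack=15
After event 4: A_seq=15 A_ack=2339 B_seq=2339 B_ack=15
After event 5: A_seq=129 A_ack=2339 B_seq=2339 B_ack=129
After event 6: A_seq=129 A_ack=2339 B_seq=2339 B_ack=129

Answer: 129 2339 2339 129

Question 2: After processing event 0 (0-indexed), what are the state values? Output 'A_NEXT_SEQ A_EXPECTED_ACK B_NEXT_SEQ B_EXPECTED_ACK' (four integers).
After event 0: A_seq=0 A_ack=2172 B_seq=2172 B_ack=0

0 2172 2172 0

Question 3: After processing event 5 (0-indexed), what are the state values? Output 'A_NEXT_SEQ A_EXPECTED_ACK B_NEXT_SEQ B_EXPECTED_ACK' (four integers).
After event 0: A_seq=0 A_ack=2172 B_seq=2172 B_ack=0
After event 1: A_seq=15 A_ack=2172 B_seq=2172 B_ack=15
After event 2: A_seq=15 A_ack=2172 B_seq=2186 B_ack=15
After event 3: A_seq=15 A_ack=2172 B_seq=2339 B_ack=15
After event 4: A_seq=15 A_ack=2339 B_seq=2339 B_ack=15
After event 5: A_seq=129 A_ack=2339 B_seq=2339 B_ack=129

129 2339 2339 129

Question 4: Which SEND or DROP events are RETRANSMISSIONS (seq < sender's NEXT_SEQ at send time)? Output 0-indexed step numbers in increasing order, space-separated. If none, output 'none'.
Answer: 4

Derivation:
Step 0: SEND seq=2000 -> fresh
Step 1: SEND seq=0 -> fresh
Step 2: DROP seq=2172 -> fresh
Step 3: SEND seq=2186 -> fresh
Step 4: SEND seq=2172 -> retransmit
Step 5: SEND seq=15 -> fresh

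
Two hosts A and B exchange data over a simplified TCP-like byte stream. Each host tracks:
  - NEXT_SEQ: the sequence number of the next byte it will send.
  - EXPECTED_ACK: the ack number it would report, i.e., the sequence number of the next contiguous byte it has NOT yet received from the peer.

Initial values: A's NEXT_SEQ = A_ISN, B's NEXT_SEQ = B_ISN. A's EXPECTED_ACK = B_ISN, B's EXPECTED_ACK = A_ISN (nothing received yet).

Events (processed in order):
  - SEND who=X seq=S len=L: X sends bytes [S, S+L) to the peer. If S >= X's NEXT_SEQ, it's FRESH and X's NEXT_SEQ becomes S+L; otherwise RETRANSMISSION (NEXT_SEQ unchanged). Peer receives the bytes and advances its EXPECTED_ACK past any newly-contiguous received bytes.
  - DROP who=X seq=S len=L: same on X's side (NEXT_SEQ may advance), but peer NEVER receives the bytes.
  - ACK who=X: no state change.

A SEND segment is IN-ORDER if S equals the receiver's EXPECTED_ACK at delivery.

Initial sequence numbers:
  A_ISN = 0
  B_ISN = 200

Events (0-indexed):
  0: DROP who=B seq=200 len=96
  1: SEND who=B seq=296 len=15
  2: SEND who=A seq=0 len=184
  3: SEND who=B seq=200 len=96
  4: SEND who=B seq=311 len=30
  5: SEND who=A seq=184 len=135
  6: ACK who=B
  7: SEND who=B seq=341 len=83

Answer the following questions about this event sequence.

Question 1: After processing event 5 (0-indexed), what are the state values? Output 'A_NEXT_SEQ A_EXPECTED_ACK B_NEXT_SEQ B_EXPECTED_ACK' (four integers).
After event 0: A_seq=0 A_ack=200 B_seq=296 B_ack=0
After event 1: A_seq=0 A_ack=200 B_seq=311 B_ack=0
After event 2: A_seq=184 A_ack=200 B_seq=311 B_ack=184
After event 3: A_seq=184 A_ack=311 B_seq=311 B_ack=184
After event 4: A_seq=184 A_ack=341 B_seq=341 B_ack=184
After event 5: A_seq=319 A_ack=341 B_seq=341 B_ack=319

319 341 341 319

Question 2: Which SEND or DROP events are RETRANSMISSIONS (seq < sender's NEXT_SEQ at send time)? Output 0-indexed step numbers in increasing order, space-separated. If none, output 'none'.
Answer: 3

Derivation:
Step 0: DROP seq=200 -> fresh
Step 1: SEND seq=296 -> fresh
Step 2: SEND seq=0 -> fresh
Step 3: SEND seq=200 -> retransmit
Step 4: SEND seq=311 -> fresh
Step 5: SEND seq=184 -> fresh
Step 7: SEND seq=341 -> fresh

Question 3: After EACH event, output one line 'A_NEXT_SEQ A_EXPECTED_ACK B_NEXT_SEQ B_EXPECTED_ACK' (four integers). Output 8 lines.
0 200 296 0
0 200 311 0
184 200 311 184
184 311 311 184
184 341 341 184
319 341 341 319
319 341 341 319
319 424 424 319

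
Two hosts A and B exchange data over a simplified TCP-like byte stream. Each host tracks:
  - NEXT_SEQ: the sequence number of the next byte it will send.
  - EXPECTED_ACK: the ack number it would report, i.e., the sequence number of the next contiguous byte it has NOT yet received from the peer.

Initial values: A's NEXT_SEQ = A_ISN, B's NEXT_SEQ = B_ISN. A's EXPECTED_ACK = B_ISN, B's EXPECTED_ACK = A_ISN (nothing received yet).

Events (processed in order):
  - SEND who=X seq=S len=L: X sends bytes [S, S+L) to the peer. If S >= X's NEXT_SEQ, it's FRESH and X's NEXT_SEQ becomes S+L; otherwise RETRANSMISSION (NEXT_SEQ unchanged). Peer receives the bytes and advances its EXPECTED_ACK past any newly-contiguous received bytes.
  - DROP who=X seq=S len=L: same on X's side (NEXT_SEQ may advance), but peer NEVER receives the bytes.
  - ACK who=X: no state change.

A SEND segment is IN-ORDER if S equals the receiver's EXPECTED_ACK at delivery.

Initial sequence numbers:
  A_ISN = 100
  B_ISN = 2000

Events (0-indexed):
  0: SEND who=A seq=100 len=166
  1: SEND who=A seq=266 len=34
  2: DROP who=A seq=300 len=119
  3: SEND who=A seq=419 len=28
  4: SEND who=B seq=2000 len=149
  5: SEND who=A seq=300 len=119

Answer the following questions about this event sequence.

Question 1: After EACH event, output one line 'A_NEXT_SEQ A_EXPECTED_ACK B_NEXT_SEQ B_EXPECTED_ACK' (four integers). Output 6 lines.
266 2000 2000 266
300 2000 2000 300
419 2000 2000 300
447 2000 2000 300
447 2149 2149 300
447 2149 2149 447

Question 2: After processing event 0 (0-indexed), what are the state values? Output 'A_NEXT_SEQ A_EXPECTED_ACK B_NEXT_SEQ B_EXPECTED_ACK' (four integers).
After event 0: A_seq=266 A_ack=2000 B_seq=2000 B_ack=266

266 2000 2000 266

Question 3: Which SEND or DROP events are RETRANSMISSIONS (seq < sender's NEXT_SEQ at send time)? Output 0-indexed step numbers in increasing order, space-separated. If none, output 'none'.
Step 0: SEND seq=100 -> fresh
Step 1: SEND seq=266 -> fresh
Step 2: DROP seq=300 -> fresh
Step 3: SEND seq=419 -> fresh
Step 4: SEND seq=2000 -> fresh
Step 5: SEND seq=300 -> retransmit

Answer: 5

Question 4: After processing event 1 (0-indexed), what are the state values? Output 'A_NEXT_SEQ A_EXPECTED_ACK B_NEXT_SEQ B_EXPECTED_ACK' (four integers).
After event 0: A_seq=266 A_ack=2000 B_seq=2000 B_ack=266
After event 1: A_seq=300 A_ack=2000 B_seq=2000 B_ack=300

300 2000 2000 300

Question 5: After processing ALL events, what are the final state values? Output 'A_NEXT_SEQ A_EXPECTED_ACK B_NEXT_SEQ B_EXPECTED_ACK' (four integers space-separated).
After event 0: A_seq=266 A_ack=2000 B_seq=2000 B_ack=266
After event 1: A_seq=300 A_ack=2000 B_seq=2000 B_ack=300
After event 2: A_seq=419 A_ack=2000 B_seq=2000 B_ack=300
After event 3: A_seq=447 A_ack=2000 B_seq=2000 B_ack=300
After event 4: A_seq=447 A_ack=2149 B_seq=2149 B_ack=300
After event 5: A_seq=447 A_ack=2149 B_seq=2149 B_ack=447

Answer: 447 2149 2149 447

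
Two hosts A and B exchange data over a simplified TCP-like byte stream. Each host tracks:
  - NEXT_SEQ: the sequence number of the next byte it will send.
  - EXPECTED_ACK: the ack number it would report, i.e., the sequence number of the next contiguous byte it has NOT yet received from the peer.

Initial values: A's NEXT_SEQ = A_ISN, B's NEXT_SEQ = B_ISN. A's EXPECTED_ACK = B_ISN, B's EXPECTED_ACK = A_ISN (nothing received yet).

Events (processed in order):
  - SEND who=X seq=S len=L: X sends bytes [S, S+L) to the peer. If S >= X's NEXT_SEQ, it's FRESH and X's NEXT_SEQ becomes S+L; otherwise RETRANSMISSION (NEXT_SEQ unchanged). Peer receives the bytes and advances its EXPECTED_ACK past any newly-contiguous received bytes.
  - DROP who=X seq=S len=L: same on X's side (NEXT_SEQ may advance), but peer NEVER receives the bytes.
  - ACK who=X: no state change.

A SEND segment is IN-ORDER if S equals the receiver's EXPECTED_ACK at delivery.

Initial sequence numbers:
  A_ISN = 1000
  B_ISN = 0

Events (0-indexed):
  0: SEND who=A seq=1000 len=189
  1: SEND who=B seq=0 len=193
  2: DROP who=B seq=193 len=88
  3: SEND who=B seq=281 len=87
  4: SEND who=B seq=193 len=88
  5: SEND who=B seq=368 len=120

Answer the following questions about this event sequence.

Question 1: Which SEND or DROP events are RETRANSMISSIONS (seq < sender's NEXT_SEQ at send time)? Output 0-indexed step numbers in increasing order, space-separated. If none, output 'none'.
Answer: 4

Derivation:
Step 0: SEND seq=1000 -> fresh
Step 1: SEND seq=0 -> fresh
Step 2: DROP seq=193 -> fresh
Step 3: SEND seq=281 -> fresh
Step 4: SEND seq=193 -> retransmit
Step 5: SEND seq=368 -> fresh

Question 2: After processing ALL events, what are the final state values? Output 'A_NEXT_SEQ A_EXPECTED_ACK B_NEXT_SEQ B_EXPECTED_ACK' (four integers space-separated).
Answer: 1189 488 488 1189

Derivation:
After event 0: A_seq=1189 A_ack=0 B_seq=0 B_ack=1189
After event 1: A_seq=1189 A_ack=193 B_seq=193 B_ack=1189
After event 2: A_seq=1189 A_ack=193 B_seq=281 B_ack=1189
After event 3: A_seq=1189 A_ack=193 B_seq=368 B_ack=1189
After event 4: A_seq=1189 A_ack=368 B_seq=368 B_ack=1189
After event 5: A_seq=1189 A_ack=488 B_seq=488 B_ack=1189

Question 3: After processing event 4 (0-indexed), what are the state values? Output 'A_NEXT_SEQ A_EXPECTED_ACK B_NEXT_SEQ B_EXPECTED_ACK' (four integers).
After event 0: A_seq=1189 A_ack=0 B_seq=0 B_ack=1189
After event 1: A_seq=1189 A_ack=193 B_seq=193 B_ack=1189
After event 2: A_seq=1189 A_ack=193 B_seq=281 B_ack=1189
After event 3: A_seq=1189 A_ack=193 B_seq=368 B_ack=1189
After event 4: A_seq=1189 A_ack=368 B_seq=368 B_ack=1189

1189 368 368 1189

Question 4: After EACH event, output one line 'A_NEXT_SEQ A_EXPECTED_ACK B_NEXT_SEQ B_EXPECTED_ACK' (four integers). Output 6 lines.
1189 0 0 1189
1189 193 193 1189
1189 193 281 1189
1189 193 368 1189
1189 368 368 1189
1189 488 488 1189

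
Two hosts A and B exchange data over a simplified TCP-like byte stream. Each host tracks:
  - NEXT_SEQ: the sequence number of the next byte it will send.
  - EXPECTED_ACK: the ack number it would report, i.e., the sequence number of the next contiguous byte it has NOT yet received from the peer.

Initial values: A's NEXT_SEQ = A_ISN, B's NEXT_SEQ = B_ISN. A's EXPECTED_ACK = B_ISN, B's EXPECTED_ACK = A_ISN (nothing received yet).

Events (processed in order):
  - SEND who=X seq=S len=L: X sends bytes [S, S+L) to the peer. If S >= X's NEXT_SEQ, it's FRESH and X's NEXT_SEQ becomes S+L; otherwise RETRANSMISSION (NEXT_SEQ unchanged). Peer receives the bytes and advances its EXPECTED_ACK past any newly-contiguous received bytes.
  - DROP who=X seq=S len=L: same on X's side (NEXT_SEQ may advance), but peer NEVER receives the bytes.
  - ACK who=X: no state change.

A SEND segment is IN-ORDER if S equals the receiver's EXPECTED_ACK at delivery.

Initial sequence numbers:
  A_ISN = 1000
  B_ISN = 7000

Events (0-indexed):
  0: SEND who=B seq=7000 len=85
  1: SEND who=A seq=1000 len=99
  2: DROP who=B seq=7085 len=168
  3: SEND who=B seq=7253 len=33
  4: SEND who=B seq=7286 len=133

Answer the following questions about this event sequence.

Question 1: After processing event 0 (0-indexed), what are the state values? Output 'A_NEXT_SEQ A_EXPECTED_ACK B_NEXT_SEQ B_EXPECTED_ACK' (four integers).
After event 0: A_seq=1000 A_ack=7085 B_seq=7085 B_ack=1000

1000 7085 7085 1000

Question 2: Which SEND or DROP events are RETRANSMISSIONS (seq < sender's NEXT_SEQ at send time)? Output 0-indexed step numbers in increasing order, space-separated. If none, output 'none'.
Step 0: SEND seq=7000 -> fresh
Step 1: SEND seq=1000 -> fresh
Step 2: DROP seq=7085 -> fresh
Step 3: SEND seq=7253 -> fresh
Step 4: SEND seq=7286 -> fresh

Answer: none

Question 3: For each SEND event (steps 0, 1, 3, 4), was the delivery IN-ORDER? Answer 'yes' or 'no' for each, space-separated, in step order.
Answer: yes yes no no

Derivation:
Step 0: SEND seq=7000 -> in-order
Step 1: SEND seq=1000 -> in-order
Step 3: SEND seq=7253 -> out-of-order
Step 4: SEND seq=7286 -> out-of-order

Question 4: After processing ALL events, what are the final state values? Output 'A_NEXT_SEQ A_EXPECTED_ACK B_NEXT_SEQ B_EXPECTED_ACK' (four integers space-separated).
After event 0: A_seq=1000 A_ack=7085 B_seq=7085 B_ack=1000
After event 1: A_seq=1099 A_ack=7085 B_seq=7085 B_ack=1099
After event 2: A_seq=1099 A_ack=7085 B_seq=7253 B_ack=1099
After event 3: A_seq=1099 A_ack=7085 B_seq=7286 B_ack=1099
After event 4: A_seq=1099 A_ack=7085 B_seq=7419 B_ack=1099

Answer: 1099 7085 7419 1099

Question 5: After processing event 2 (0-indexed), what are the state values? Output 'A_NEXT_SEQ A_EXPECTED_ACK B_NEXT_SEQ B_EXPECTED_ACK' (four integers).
After event 0: A_seq=1000 A_ack=7085 B_seq=7085 B_ack=1000
After event 1: A_seq=1099 A_ack=7085 B_seq=7085 B_ack=1099
After event 2: A_seq=1099 A_ack=7085 B_seq=7253 B_ack=1099

1099 7085 7253 1099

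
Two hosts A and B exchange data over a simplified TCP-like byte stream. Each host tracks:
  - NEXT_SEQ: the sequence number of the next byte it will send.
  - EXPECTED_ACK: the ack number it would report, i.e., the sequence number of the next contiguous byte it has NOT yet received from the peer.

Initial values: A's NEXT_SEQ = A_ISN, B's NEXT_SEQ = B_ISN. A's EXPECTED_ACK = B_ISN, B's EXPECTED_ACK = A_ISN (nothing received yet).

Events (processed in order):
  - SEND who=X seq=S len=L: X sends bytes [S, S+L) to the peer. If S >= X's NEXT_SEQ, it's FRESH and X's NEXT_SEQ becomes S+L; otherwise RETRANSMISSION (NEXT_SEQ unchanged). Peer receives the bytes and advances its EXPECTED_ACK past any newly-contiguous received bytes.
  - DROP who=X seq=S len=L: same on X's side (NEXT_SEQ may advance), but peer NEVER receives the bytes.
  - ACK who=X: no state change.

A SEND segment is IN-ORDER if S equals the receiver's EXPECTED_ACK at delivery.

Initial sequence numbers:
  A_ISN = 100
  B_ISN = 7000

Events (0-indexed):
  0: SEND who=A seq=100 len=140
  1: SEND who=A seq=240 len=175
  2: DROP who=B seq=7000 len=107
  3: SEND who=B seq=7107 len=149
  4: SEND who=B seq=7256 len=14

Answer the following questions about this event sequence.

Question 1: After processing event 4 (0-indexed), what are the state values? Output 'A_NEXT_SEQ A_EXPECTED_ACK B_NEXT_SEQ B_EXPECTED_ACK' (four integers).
After event 0: A_seq=240 A_ack=7000 B_seq=7000 B_ack=240
After event 1: A_seq=415 A_ack=7000 B_seq=7000 B_ack=415
After event 2: A_seq=415 A_ack=7000 B_seq=7107 B_ack=415
After event 3: A_seq=415 A_ack=7000 B_seq=7256 B_ack=415
After event 4: A_seq=415 A_ack=7000 B_seq=7270 B_ack=415

415 7000 7270 415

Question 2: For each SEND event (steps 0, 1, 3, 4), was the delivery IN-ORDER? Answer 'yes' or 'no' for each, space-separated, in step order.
Step 0: SEND seq=100 -> in-order
Step 1: SEND seq=240 -> in-order
Step 3: SEND seq=7107 -> out-of-order
Step 4: SEND seq=7256 -> out-of-order

Answer: yes yes no no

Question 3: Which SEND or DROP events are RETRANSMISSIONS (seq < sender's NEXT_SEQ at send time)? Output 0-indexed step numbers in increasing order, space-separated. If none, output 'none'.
Step 0: SEND seq=100 -> fresh
Step 1: SEND seq=240 -> fresh
Step 2: DROP seq=7000 -> fresh
Step 3: SEND seq=7107 -> fresh
Step 4: SEND seq=7256 -> fresh

Answer: none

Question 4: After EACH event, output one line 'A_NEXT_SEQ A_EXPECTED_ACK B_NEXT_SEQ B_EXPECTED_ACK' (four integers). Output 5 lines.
240 7000 7000 240
415 7000 7000 415
415 7000 7107 415
415 7000 7256 415
415 7000 7270 415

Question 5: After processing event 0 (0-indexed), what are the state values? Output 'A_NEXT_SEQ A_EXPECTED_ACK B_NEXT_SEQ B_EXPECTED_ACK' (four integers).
After event 0: A_seq=240 A_ack=7000 B_seq=7000 B_ack=240

240 7000 7000 240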